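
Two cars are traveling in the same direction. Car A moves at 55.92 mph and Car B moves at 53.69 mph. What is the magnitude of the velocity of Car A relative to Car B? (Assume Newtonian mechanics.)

v_rel = |v_A - v_B| = |55.92 - 53.69| = 2.23 mph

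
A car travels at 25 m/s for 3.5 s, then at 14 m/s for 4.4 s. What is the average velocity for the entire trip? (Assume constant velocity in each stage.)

d₁ = v₁t₁ = 25 × 3.5 = 87.5 m
d₂ = v₂t₂ = 14 × 4.4 = 61.6 m
d_total = 149.1 m, t_total = 7.9 s
v_avg = d_total/t_total = 149.1/7.9 = 18.87 m/s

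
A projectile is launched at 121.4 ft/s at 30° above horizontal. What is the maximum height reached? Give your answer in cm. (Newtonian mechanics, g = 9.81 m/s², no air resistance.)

v₀ = 121.4 ft/s × 0.3048 = 37.0027 m/s
H = v₀² × sin²(θ) / (2g) = 37.0027² × sin(30°)² / (2 × 9.81) = 1369.2 × 0.25 / 19.62 = 17.4465 m
H = 17.4465 m / 0.01 = 1745 cm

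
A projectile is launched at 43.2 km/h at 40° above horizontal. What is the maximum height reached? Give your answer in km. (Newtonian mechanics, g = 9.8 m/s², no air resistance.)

v₀ = 43.2 km/h × 0.2777777777777778 = 12.0 m/s
H = v₀² × sin²(θ) / (2g) = 12.0² × sin(40°)² / (2 × 9.8) = 144.0 × 0.413176 / 19.6 = 3.03558 m
H = 3.03558 m / 1000.0 = 0.003036 km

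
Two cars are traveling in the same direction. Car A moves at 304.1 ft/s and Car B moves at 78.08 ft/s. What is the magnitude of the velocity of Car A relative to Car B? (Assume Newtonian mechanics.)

v_rel = |v_A - v_B| = |304.1 - 78.08| = 226.02 ft/s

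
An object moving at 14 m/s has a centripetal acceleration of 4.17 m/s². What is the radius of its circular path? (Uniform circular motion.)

r = v²/a_c = 14²/4.17 = 47.0 m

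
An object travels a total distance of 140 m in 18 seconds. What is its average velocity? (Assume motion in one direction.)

v_avg = Δd / Δt = 140 / 18 = 7.78 m/s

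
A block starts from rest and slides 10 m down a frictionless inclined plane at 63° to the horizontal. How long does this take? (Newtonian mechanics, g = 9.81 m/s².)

a = g sin(θ) = 9.81 × sin(63°) = 8.7408 m/s²
t = √(2d/a) = √(2 × 10 / 8.7408) = 1.51 s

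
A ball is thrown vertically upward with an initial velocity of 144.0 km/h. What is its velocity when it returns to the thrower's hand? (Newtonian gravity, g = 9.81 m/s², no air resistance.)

By conservation of energy (no air resistance), the ball returns to the throw height with the same speed as launch, but directed downward.
|v_ground| = v₀ = 144.0 km/h
v_ground = 144.0 km/h (downward)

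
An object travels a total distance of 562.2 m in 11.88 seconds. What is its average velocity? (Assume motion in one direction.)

v_avg = Δd / Δt = 562.2 / 11.88 = 47.32 m/s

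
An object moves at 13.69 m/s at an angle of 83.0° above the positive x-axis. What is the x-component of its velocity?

vₓ = v cos(θ) = 13.69 × cos(83.0°) = 1.67 m/s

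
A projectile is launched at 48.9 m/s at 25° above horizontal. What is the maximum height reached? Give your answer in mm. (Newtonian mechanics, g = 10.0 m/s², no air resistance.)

H = v₀² × sin²(θ) / (2g) = 48.9² × sin(25°)² / (2 × 10.0) = 2391.21 × 0.178606 / 20.0 = 21.3542 m
H = 21.3542 m / 0.001 = 21350 mm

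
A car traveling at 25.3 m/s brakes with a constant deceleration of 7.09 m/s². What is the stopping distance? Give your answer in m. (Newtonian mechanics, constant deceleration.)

d = v₀² / (2a) = 25.3² / (2 × 7.09) = 640.09 / 14.18 = 45.14 m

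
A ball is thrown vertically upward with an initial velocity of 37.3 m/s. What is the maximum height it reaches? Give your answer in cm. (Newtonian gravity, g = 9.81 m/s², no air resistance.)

h_max = v₀² / (2g) = 37.3² / (2 × 9.81) = 1391.29 / 19.62 = 70.9118 m
h_max = 70.9118 m / 0.01 = 7091 cm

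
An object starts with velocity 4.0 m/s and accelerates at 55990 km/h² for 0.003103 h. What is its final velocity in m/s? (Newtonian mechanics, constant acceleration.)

a = 55990 km/h² × 7.716049382716049e-05 = 4.32022 m/s²
t = 0.003103 h × 3600.0 = 11.1708 s
v = v₀ + a × t = 4.0 + 4.32022 × 11.1708 = 52.26 m/s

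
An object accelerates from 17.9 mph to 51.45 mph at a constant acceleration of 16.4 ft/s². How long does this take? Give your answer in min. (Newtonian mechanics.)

v₀ = 17.9 mph × 0.44704 = 8.00202 m/s
v = 51.45 mph × 0.44704 = 23.0002 m/s
a = 16.4 ft/s² × 0.3048 = 4.99872 m/s²
t = (v - v₀) / a = (23.0002 - 8.00202) / 4.99872 = 3.0004 s
t = 3.0004 s / 60.0 = 0.05001 min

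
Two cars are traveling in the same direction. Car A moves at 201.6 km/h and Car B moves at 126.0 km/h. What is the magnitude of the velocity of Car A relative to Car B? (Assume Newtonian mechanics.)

v_rel = |v_A - v_B| = |201.6 - 126.0| = 75.6 km/h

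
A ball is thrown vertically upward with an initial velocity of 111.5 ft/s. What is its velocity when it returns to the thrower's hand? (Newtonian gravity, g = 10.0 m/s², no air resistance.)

By conservation of energy (no air resistance), the ball returns to the throw height with the same speed as launch, but directed downward.
|v_ground| = v₀ = 111.5 ft/s
v_ground = 111.5 ft/s (downward)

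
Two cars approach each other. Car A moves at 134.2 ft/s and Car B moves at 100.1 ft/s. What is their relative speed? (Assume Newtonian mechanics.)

v_rel = v_A + v_B = 134.2 + 100.1 = 234.3 ft/s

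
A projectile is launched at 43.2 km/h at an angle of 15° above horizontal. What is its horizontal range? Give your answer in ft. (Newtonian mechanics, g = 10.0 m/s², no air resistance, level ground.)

v₀ = 43.2 km/h × 0.2777777777777778 = 12.0 m/s
R = v₀² × sin(2θ) / g = 12.0² × sin(2 × 15°) / 10.0 = 144.0 × 0.5 / 10.0 = 7.2 m
R = 7.2 m / 0.3048 = 23.62 ft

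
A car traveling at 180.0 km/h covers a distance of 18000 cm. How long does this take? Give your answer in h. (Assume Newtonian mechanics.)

d = 18000 cm × 0.01 = 180.0 m
v = 180.0 km/h × 0.2777777777777778 = 50.0 m/s
t = d / v = 180.0 / 50.0 = 3.6 s
t = 3.6 s / 3600.0 = 0.001 h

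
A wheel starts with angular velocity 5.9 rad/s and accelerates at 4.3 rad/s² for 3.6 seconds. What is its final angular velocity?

ω = ω₀ + αt = 5.9 + 4.3 × 3.6 = 21.38 rad/s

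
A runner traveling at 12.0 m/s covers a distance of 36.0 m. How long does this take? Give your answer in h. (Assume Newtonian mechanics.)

t = d / v = 36.0 / 12.0 = 3.0 s
t = 3.0 s / 3600.0 = 0.0008333 h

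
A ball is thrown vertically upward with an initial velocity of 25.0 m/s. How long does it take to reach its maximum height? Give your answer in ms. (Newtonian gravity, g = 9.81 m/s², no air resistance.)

t_up = v₀ / g = 25.0 / 9.81 = 2.54842 s
t_up = 2.54842 s / 0.001 = 2548 ms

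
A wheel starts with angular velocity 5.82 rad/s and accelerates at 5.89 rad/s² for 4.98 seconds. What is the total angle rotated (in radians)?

θ = ω₀t + ½αt² = 5.82×4.98 + ½×5.89×4.98² = 102.02 rad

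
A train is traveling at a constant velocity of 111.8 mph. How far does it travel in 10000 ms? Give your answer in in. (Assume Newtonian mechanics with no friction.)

v = 111.8 mph × 0.44704 = 49.9791 m/s
t = 10000 ms × 0.001 = 10.0 s
d = v × t = 49.9791 × 10.0 = 499.791 m
d = 499.791 m / 0.0254 = 19680 in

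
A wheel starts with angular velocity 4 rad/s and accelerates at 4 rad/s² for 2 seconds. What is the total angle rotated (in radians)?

θ = ω₀t + ½αt² = 4×2 + ½×4×2² = 16.0 rad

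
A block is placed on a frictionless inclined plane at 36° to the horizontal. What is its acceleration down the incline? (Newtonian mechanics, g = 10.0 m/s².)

a = g sin(θ) = 10.0 × sin(36°) = 10.0 × 0.5878 = 5.88 m/s²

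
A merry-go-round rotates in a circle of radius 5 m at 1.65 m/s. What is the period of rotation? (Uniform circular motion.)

T = 2πr/v = 2π×5/1.65 = 19.04 s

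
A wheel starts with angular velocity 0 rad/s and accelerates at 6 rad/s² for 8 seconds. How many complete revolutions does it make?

θ = ω₀t + ½αt² = 0×8 + ½×6×8² = 192.0 rad
Total revolutions = θ/(2π) = 192.0/(2π) = 30.56
Complete revolutions = ⌊30.56⌋ = 30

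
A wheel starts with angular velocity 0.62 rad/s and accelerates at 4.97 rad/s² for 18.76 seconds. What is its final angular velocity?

ω = ω₀ + αt = 0.62 + 4.97 × 18.76 = 93.86 rad/s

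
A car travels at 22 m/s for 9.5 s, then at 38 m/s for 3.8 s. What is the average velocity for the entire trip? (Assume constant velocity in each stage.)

d₁ = v₁t₁ = 22 × 9.5 = 209.0 m
d₂ = v₂t₂ = 38 × 3.8 = 144.4 m
d_total = 353.4 m, t_total = 13.3 s
v_avg = d_total/t_total = 353.4/13.3 = 26.57 m/s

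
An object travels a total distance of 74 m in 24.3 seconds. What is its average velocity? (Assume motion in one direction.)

v_avg = Δd / Δt = 74 / 24.3 = 3.05 m/s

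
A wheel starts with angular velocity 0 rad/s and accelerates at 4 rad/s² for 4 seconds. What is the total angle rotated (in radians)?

θ = ω₀t + ½αt² = 0×4 + ½×4×4² = 32.0 rad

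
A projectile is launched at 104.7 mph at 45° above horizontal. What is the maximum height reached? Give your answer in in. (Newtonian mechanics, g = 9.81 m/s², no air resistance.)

v₀ = 104.7 mph × 0.44704 = 46.8051 m/s
H = v₀² × sin²(θ) / (2g) = 46.8051² × sin(45°)² / (2 × 9.81) = 2190.72 × 0.5 / 19.62 = 55.8287 m
H = 55.8287 m / 0.0254 = 2198 in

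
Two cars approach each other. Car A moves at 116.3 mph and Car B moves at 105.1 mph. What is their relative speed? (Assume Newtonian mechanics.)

v_rel = v_A + v_B = 116.3 + 105.1 = 221.4 mph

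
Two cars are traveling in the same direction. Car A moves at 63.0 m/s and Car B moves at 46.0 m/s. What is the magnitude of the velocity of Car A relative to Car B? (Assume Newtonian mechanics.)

v_rel = |v_A - v_B| = |63.0 - 46.0| = 17.0 m/s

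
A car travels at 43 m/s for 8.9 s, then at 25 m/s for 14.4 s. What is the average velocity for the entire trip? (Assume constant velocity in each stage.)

d₁ = v₁t₁ = 43 × 8.9 = 382.7 m
d₂ = v₂t₂ = 25 × 14.4 = 360.0 m
d_total = 742.7 m, t_total = 23.3 s
v_avg = d_total/t_total = 742.7/23.3 = 31.88 m/s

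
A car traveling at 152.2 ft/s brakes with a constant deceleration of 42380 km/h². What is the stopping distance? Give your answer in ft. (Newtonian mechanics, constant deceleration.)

v₀ = 152.2 ft/s × 0.3048 = 46.3906 m/s
a = 42380 km/h² × 7.716049382716049e-05 = 3.27006 m/s²
d = v₀² / (2a) = 46.3906² / (2 × 3.27006) = 2152.09 / 6.54012 = 329.06 m
d = 329.06 m / 0.3048 = 1080 ft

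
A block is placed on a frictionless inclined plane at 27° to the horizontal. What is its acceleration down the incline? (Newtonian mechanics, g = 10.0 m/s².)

a = g sin(θ) = 10.0 × sin(27°) = 10.0 × 0.454 = 4.54 m/s²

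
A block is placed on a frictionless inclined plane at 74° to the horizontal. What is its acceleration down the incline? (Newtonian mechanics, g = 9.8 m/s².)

a = g sin(θ) = 9.8 × sin(74°) = 9.8 × 0.9613 = 9.42 m/s²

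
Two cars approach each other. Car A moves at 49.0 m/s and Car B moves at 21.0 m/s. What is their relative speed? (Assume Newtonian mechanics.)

v_rel = v_A + v_B = 49.0 + 21.0 = 70.0 m/s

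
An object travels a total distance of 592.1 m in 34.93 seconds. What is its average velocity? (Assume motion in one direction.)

v_avg = Δd / Δt = 592.1 / 34.93 = 16.95 m/s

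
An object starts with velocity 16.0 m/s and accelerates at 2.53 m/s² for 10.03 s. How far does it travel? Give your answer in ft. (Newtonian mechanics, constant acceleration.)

d = v₀ × t + ½ × a × t² = 16.0 × 10.03 + 0.5 × 2.53 × 10.03² = 287.74 m
d = 287.74 m / 0.3048 = 944.0 ft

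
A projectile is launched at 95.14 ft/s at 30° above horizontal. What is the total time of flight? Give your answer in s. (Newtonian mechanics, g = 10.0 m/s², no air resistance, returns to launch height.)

v₀ = 95.14 ft/s × 0.3048 = 28.9987 m/s
T = 2 × v₀ × sin(θ) / g = 2 × 28.9987 × sin(30°) / 10.0 = 2 × 28.9987 × 0.5 / 10.0 = 2.9 s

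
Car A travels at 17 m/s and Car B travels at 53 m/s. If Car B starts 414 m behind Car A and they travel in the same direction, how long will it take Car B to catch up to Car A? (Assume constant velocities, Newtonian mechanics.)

Relative speed: v_rel = 53 - 17 = 36 m/s
Time to catch: t = d₀/v_rel = 414/36 = 11.5 s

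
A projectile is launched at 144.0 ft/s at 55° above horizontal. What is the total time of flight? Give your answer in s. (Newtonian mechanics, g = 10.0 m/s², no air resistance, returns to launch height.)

v₀ = 144.0 ft/s × 0.3048 = 43.8912 m/s
T = 2 × v₀ × sin(θ) / g = 2 × 43.8912 × sin(55°) / 10.0 = 2 × 43.8912 × 0.819152 / 10.0 = 7.191 s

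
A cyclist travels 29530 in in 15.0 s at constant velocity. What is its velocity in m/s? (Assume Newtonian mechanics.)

d = 29530 in × 0.0254 = 750.062 m
v = d / t = 750.062 / 15.0 = 50.0 m/s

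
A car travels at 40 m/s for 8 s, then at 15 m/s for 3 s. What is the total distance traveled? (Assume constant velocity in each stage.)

d₁ = v₁t₁ = 40 × 8 = 320 m
d₂ = v₂t₂ = 15 × 3 = 45 m
d_total = 320 + 45 = 365 m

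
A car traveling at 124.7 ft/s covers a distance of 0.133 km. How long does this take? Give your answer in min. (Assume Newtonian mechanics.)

d = 0.133 km × 1000.0 = 133.0 m
v = 124.7 ft/s × 0.3048 = 38.0086 m/s
t = d / v = 133.0 / 38.0086 = 3.49921 s
t = 3.49921 s / 60.0 = 0.05832 min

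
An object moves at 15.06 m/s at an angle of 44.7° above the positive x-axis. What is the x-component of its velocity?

vₓ = v cos(θ) = 15.06 × cos(44.7°) = 10.7 m/s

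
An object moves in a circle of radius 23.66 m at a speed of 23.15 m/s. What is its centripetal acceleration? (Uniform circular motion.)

a_c = v²/r = 23.15²/23.66 = 535.9225/23.66 = 22.65 m/s²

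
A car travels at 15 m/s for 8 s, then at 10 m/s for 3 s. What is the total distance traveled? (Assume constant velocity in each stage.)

d₁ = v₁t₁ = 15 × 8 = 120 m
d₂ = v₂t₂ = 10 × 3 = 30 m
d_total = 120 + 30 = 150 m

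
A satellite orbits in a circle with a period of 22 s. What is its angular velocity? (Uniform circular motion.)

ω = 2π/T = 2π/22 = 0.2856 rad/s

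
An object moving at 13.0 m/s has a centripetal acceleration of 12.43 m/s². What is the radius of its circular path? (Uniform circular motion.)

r = v²/a_c = 13.0²/12.43 = 13.6 m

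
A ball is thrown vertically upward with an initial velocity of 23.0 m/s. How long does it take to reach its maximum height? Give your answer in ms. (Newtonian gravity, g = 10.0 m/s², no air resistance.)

t_up = v₀ / g = 23.0 / 10.0 = 2.3 s
t_up = 2.3 s / 0.001 = 2300 ms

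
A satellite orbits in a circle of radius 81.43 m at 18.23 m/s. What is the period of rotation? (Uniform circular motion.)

T = 2πr/v = 2π×81.43/18.23 = 28.07 s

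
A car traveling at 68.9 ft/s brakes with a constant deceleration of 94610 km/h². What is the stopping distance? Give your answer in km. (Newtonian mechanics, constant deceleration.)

v₀ = 68.9 ft/s × 0.3048 = 21.0007 m/s
a = 94610 km/h² × 7.716049382716049e-05 = 7.30015 m/s²
d = v₀² / (2a) = 21.0007² / (2 × 7.30015) = 441.029 / 14.6003 = 30.2068 m
d = 30.2068 m / 1000.0 = 0.03021 km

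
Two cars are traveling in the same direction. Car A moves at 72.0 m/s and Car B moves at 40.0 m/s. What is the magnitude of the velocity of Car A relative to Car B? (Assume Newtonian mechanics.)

v_rel = |v_A - v_B| = |72.0 - 40.0| = 32.0 m/s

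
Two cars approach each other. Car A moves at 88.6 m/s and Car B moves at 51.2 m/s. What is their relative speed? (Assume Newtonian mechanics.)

v_rel = v_A + v_B = 88.6 + 51.2 = 139.8 m/s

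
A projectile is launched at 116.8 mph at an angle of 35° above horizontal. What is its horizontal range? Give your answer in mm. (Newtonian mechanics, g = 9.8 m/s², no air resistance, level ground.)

v₀ = 116.8 mph × 0.44704 = 52.2143 m/s
R = v₀² × sin(2θ) / g = 52.2143² × sin(2 × 35°) / 9.8 = 2726.33 × 0.939693 / 9.8 = 261.42 m
R = 261.42 m / 0.001 = 261400 mm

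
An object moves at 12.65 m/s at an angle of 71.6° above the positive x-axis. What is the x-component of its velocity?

vₓ = v cos(θ) = 12.65 × cos(71.6°) = 3.99 m/s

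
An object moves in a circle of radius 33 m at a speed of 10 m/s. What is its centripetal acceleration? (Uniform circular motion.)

a_c = v²/r = 10²/33 = 100/33 = 3.03 m/s²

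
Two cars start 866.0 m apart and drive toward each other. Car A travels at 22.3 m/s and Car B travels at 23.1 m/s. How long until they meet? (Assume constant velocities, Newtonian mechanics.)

Combined speed: v_combined = 22.3 + 23.1 = 45.4 m/s
Time to meet: t = d/v_combined = 866.0/45.4 = 19.07 s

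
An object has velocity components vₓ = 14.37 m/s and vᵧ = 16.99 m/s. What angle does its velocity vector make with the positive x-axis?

θ = arctan(vᵧ/vₓ) = arctan(16.99/14.37) = 49.78°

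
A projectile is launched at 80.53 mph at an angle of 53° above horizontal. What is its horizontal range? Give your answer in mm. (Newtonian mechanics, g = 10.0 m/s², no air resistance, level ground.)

v₀ = 80.53 mph × 0.44704 = 36.0001 m/s
R = v₀² × sin(2θ) / g = 36.0001² × sin(2 × 53°) / 10.0 = 1296.01 × 0.961262 / 10.0 = 124.581 m
R = 124.581 m / 0.001 = 124600 mm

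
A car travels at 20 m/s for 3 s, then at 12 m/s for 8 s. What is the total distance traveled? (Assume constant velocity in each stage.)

d₁ = v₁t₁ = 20 × 3 = 60 m
d₂ = v₂t₂ = 12 × 8 = 96 m
d_total = 60 + 96 = 156 m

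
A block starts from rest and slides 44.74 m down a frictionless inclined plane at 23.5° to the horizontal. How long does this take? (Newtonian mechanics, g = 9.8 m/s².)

a = g sin(θ) = 9.8 × sin(23.5°) = 3.9077 m/s²
t = √(2d/a) = √(2 × 44.74 / 3.9077) = 4.79 s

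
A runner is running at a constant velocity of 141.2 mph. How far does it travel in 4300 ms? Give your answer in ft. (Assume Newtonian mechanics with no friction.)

v = 141.2 mph × 0.44704 = 63.122 m/s
t = 4300 ms × 0.001 = 4.3 s
d = v × t = 63.122 × 4.3 = 271.425 m
d = 271.425 m / 0.3048 = 890.5 ft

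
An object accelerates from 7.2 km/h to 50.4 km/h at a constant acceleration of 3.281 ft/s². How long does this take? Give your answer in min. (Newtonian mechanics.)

v₀ = 7.2 km/h × 0.2777777777777778 = 2.0 m/s
v = 50.4 km/h × 0.2777777777777778 = 14.0 m/s
a = 3.281 ft/s² × 0.3048 = 1.00005 m/s²
t = (v - v₀) / a = (14.0 - 2.0) / 1.00005 = 11.9994 s
t = 11.9994 s / 60.0 = 0.2 min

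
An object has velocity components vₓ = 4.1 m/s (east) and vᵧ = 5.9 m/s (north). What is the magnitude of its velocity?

|v| = √(vₓ² + vᵧ²) = √(4.1² + 5.9²) = √(51.62) = 7.18 m/s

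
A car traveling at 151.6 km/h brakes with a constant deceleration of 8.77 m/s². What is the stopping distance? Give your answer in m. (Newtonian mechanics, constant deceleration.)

v₀ = 151.6 km/h × 0.2777777777777778 = 42.1111 m/s
d = v₀² / (2a) = 42.1111² / (2 × 8.77) = 1773.34 / 17.54 = 101.1 m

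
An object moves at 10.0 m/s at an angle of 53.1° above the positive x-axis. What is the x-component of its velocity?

vₓ = v cos(θ) = 10.0 × cos(53.1°) = 6.0 m/s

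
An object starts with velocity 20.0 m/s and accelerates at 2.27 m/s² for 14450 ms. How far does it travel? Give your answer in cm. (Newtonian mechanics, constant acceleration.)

t = 14450 ms × 0.001 = 14.45 s
d = v₀ × t + ½ × a × t² = 20.0 × 14.45 + 0.5 × 2.27 × 14.45² = 525.991 m
d = 525.991 m / 0.01 = 52600 cm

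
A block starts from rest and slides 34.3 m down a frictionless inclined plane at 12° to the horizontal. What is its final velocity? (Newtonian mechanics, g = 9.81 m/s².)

a = g sin(θ) = 9.81 × sin(12°) = 2.0396 m/s²
v = √(2ad) = √(2 × 2.0396 × 34.3) = 11.83 m/s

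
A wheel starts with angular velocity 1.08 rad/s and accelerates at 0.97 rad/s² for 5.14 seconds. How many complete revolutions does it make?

θ = ω₀t + ½αt² = 1.08×5.14 + ½×0.97×5.14² = 18.364706 rad
Total revolutions = θ/(2π) = 18.364706/(2π) = 2.92
Complete revolutions = ⌊2.92⌋ = 2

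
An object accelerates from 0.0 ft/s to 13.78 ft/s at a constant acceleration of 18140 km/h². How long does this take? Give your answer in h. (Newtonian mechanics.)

v₀ = 0.0 ft/s × 0.3048 = 0.0 m/s
v = 13.78 ft/s × 0.3048 = 4.20014 m/s
a = 18140 km/h² × 7.716049382716049e-05 = 1.39969 m/s²
t = (v - v₀) / a = (4.20014 - 0.0) / 1.39969 = 3.00076 s
t = 3.00076 s / 3600.0 = 0.0008335 h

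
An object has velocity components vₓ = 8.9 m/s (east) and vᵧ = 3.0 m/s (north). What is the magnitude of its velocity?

|v| = √(vₓ² + vᵧ²) = √(8.9² + 3.0²) = √(88.21) = 9.39 m/s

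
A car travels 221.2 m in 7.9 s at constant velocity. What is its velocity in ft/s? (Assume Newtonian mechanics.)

v = d / t = 221.2 / 7.9 = 28.0 m/s
v = 28.0 m/s / 0.3048 = 91.86 ft/s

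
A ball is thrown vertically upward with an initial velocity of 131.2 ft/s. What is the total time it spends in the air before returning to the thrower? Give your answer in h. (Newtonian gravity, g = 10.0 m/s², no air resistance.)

v₀ = 131.2 ft/s × 0.3048 = 39.9898 m/s
t_total = 2 × v₀ / g = 2 × 39.9898 / 10.0 = 7.99796 s
t_total = 7.99796 s / 3600.0 = 0.002222 h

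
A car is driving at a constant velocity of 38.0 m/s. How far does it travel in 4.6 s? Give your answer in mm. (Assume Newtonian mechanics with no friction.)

d = v × t = 38.0 × 4.6 = 174.8 m
d = 174.8 m / 0.001 = 174800 mm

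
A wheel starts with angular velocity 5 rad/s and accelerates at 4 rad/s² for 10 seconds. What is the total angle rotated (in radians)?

θ = ω₀t + ½αt² = 5×10 + ½×4×10² = 250.0 rad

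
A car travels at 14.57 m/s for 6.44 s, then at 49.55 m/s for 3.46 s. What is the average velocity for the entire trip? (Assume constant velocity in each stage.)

d₁ = v₁t₁ = 14.57 × 6.44 = 93.8308 m
d₂ = v₂t₂ = 49.55 × 3.46 = 171.443 m
d_total = 265.2738 m, t_total = 9.9 s
v_avg = d_total/t_total = 265.2738/9.9 = 26.8 m/s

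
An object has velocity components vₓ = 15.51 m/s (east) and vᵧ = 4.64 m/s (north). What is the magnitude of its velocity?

|v| = √(vₓ² + vᵧ²) = √(15.51² + 4.64²) = √(262.0897) = 16.19 m/s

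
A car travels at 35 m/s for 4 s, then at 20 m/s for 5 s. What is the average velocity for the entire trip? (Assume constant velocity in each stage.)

d₁ = v₁t₁ = 35 × 4 = 140 m
d₂ = v₂t₂ = 20 × 5 = 100 m
d_total = 240 m, t_total = 9 s
v_avg = d_total/t_total = 240/9 = 26.67 m/s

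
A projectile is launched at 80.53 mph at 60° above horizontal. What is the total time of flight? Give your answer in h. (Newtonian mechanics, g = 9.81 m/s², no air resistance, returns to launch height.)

v₀ = 80.53 mph × 0.44704 = 36.0001 m/s
T = 2 × v₀ × sin(θ) / g = 2 × 36.0001 × sin(60°) / 9.81 = 2 × 36.0001 × 0.866025 / 9.81 = 6.35616 s
T = 6.35616 s / 3600.0 = 0.001766 h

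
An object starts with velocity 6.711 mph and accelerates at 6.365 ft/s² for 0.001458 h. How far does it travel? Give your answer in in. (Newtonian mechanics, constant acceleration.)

v₀ = 6.711 mph × 0.44704 = 3.00009 m/s
a = 6.365 ft/s² × 0.3048 = 1.94005 m/s²
t = 0.001458 h × 3600.0 = 5.2488 s
d = v₀ × t + ½ × a × t² = 3.00009 × 5.2488 + 0.5 × 1.94005 × 5.2488² = 42.471 m
d = 42.471 m / 0.0254 = 1672 in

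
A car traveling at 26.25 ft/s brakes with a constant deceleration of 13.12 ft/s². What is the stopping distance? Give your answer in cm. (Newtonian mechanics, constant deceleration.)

v₀ = 26.25 ft/s × 0.3048 = 8.001 m/s
a = 13.12 ft/s² × 0.3048 = 3.99898 m/s²
d = v₀² / (2a) = 8.001² / (2 × 3.99898) = 64.016 / 7.99796 = 8.00404 m
d = 8.00404 m / 0.01 = 800.4 cm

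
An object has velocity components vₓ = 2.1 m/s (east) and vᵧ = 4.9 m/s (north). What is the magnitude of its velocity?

|v| = √(vₓ² + vᵧ²) = √(2.1² + 4.9²) = √(28.42) = 5.33 m/s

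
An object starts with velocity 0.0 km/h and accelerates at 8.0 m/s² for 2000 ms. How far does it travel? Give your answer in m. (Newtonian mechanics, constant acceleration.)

v₀ = 0.0 km/h × 0.2777777777777778 = 0.0 m/s
t = 2000 ms × 0.001 = 2.0 s
d = v₀ × t + ½ × a × t² = 0.0 × 2.0 + 0.5 × 8.0 × 2.0² = 16.0 m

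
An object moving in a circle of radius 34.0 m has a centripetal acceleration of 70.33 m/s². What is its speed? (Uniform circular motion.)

v = √(a_c × r) = √(70.33 × 34.0) = 48.9 m/s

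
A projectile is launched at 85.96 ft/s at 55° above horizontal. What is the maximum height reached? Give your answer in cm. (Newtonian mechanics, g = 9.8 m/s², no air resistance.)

v₀ = 85.96 ft/s × 0.3048 = 26.2006 m/s
H = v₀² × sin²(θ) / (2g) = 26.2006² × sin(55°)² / (2 × 9.8) = 686.471 × 0.67101 / 19.6 = 23.5015 m
H = 23.5015 m / 0.01 = 2350 cm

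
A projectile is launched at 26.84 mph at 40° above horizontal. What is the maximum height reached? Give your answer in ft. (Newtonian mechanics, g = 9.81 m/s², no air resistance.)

v₀ = 26.84 mph × 0.44704 = 11.9986 m/s
H = v₀² × sin²(θ) / (2g) = 11.9986² × sin(40°)² / (2 × 9.81) = 143.966 × 0.413176 / 19.62 = 3.03177 m
H = 3.03177 m / 0.3048 = 9.947 ft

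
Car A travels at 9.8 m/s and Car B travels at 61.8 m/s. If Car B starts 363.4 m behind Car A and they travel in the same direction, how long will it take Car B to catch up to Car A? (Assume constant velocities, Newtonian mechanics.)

Relative speed: v_rel = 61.8 - 9.8 = 52.0 m/s
Time to catch: t = d₀/v_rel = 363.4/52.0 = 6.99 s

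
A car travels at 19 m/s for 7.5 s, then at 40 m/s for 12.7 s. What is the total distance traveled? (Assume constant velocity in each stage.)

d₁ = v₁t₁ = 19 × 7.5 = 142.5 m
d₂ = v₂t₂ = 40 × 12.7 = 508.0 m
d_total = 142.5 + 508.0 = 650.5 m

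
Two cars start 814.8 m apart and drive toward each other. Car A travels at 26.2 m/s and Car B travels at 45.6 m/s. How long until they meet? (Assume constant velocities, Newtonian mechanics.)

Combined speed: v_combined = 26.2 + 45.6 = 71.8 m/s
Time to meet: t = d/v_combined = 814.8/71.8 = 11.35 s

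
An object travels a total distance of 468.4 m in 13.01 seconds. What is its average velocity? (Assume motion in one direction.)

v_avg = Δd / Δt = 468.4 / 13.01 = 36.0 m/s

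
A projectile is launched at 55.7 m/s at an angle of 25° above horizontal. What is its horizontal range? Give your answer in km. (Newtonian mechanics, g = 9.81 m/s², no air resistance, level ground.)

R = v₀² × sin(2θ) / g = 55.7² × sin(2 × 25°) / 9.81 = 3102.49 × 0.766044 / 9.81 = 242.267 m
R = 242.267 m / 1000.0 = 0.2423 km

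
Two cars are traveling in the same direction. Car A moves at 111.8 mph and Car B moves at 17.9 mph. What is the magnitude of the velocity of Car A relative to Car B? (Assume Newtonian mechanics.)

v_rel = |v_A - v_B| = |111.8 - 17.9| = 93.9 mph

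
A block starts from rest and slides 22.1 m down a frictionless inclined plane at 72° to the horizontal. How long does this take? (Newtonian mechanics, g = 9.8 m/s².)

a = g sin(θ) = 9.8 × sin(72°) = 9.3204 m/s²
t = √(2d/a) = √(2 × 22.1 / 9.3204) = 2.18 s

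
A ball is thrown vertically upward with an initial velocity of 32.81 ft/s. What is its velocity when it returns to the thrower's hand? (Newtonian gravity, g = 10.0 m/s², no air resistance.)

By conservation of energy (no air resistance), the ball returns to the throw height with the same speed as launch, but directed downward.
|v_ground| = v₀ = 32.81 ft/s
v_ground = 32.81 ft/s (downward)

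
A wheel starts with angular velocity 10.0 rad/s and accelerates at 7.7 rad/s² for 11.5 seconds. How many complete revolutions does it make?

θ = ω₀t + ½αt² = 10.0×11.5 + ½×7.7×11.5² = 624.1625 rad
Total revolutions = θ/(2π) = 624.1625/(2π) = 99.34
Complete revolutions = ⌊99.34⌋ = 99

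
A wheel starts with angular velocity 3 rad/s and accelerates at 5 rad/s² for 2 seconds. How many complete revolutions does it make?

θ = ω₀t + ½αt² = 3×2 + ½×5×2² = 16.0 rad
Total revolutions = θ/(2π) = 16.0/(2π) = 2.55
Complete revolutions = ⌊2.55⌋ = 2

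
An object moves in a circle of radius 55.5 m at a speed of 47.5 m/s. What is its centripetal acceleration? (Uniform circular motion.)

a_c = v²/r = 47.5²/55.5 = 2256.25/55.5 = 40.65 m/s²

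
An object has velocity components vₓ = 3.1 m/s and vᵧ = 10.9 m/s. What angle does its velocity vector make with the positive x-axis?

θ = arctan(vᵧ/vₓ) = arctan(10.9/3.1) = 74.12°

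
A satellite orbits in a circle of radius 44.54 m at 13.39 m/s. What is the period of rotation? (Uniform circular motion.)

T = 2πr/v = 2π×44.54/13.39 = 20.9 s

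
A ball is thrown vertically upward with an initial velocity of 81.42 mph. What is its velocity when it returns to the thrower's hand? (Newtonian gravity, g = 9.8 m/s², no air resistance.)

By conservation of energy (no air resistance), the ball returns to the throw height with the same speed as launch, but directed downward.
|v_ground| = v₀ = 81.42 mph
v_ground = 81.42 mph (downward)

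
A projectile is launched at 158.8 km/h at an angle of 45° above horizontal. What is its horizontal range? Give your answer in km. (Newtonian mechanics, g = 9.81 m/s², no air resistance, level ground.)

v₀ = 158.8 km/h × 0.2777777777777778 = 44.1111 m/s
R = v₀² × sin(2θ) / g = 44.1111² × sin(2 × 45°) / 9.81 = 1945.79 × 1.0 / 9.81 = 198.348 m
R = 198.348 m / 1000.0 = 0.1983 km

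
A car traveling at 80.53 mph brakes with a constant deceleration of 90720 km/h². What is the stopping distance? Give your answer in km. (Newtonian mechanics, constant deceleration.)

v₀ = 80.53 mph × 0.44704 = 36.0001 m/s
a = 90720 km/h² × 7.716049382716049e-05 = 7.0 m/s²
d = v₀² / (2a) = 36.0001² / (2 × 7.0) = 1296.01 / 14.0 = 92.5721 m
d = 92.5721 m / 1000.0 = 0.09257 km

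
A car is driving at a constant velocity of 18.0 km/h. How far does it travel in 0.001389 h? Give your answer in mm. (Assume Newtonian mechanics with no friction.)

v = 18.0 km/h × 0.2777777777777778 = 5.0 m/s
t = 0.001389 h × 3600.0 = 5.0004 s
d = v × t = 5.0 × 5.0004 = 25.002 m
d = 25.002 m / 0.001 = 25000 mm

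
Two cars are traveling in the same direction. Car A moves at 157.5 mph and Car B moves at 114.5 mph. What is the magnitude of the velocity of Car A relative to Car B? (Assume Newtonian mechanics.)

v_rel = |v_A - v_B| = |157.5 - 114.5| = 43.0 mph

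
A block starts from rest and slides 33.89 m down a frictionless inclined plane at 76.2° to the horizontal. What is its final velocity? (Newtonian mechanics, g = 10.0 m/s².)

a = g sin(θ) = 10.0 × sin(76.2°) = 9.7113 m/s²
v = √(2ad) = √(2 × 9.7113 × 33.89) = 25.66 m/s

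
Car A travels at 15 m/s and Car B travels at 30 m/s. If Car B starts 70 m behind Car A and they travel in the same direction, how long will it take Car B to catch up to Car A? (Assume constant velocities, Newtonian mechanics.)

Relative speed: v_rel = 30 - 15 = 15 m/s
Time to catch: t = d₀/v_rel = 70/15 = 4.67 s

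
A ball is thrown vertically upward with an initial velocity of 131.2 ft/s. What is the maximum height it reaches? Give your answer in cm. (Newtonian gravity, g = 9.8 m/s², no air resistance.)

v₀ = 131.2 ft/s × 0.3048 = 39.9898 m/s
h_max = v₀² / (2g) = 39.9898² / (2 × 9.8) = 1599.18 / 19.6 = 81.5908 m
h_max = 81.5908 m / 0.01 = 8159 cm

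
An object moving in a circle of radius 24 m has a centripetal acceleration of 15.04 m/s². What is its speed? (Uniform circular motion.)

v = √(a_c × r) = √(15.04 × 24) = 19.0 m/s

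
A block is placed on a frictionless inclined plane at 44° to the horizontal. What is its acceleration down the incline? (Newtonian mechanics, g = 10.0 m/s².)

a = g sin(θ) = 10.0 × sin(44°) = 10.0 × 0.6947 = 6.95 m/s²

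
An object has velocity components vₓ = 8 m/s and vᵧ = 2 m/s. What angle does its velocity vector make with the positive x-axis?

θ = arctan(vᵧ/vₓ) = arctan(2/8) = 14.04°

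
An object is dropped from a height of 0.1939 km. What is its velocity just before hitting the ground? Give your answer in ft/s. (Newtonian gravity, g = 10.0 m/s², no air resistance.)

h = 0.1939 km × 1000.0 = 193.9 m
v = √(2gh) = √(2 × 10.0 × 193.9) = 62.2736 m/s
v = 62.2736 m/s / 0.3048 = 204.3 ft/s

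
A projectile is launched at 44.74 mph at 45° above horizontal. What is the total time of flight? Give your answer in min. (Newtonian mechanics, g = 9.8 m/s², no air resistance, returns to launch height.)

v₀ = 44.74 mph × 0.44704 = 20.0006 m/s
T = 2 × v₀ × sin(θ) / g = 2 × 20.0006 × sin(45°) / 9.8 = 2 × 20.0006 × 0.707107 / 9.8 = 2.88624 s
T = 2.88624 s / 60.0 = 0.0481 min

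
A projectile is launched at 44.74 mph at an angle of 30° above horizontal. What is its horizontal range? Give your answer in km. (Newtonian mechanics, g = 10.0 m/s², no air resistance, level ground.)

v₀ = 44.74 mph × 0.44704 = 20.0006 m/s
R = v₀² × sin(2θ) / g = 20.0006² × sin(2 × 30°) / 10.0 = 400.024 × 0.866025 / 10.0 = 34.6431 m
R = 34.6431 m / 1000.0 = 0.03464 km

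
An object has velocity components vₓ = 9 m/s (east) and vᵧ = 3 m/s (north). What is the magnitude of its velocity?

|v| = √(vₓ² + vᵧ²) = √(9² + 3²) = √(90) = 9.49 m/s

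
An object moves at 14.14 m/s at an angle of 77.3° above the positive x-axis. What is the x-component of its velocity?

vₓ = v cos(θ) = 14.14 × cos(77.3°) = 3.11 m/s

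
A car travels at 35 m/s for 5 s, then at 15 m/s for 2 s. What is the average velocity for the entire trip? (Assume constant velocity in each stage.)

d₁ = v₁t₁ = 35 × 5 = 175 m
d₂ = v₂t₂ = 15 × 2 = 30 m
d_total = 205 m, t_total = 7 s
v_avg = d_total/t_total = 205/7 = 29.29 m/s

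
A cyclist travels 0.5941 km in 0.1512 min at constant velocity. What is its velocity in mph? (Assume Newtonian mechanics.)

d = 0.5941 km × 1000.0 = 594.1 m
t = 0.1512 min × 60.0 = 9.072 s
v = d / t = 594.1 / 9.072 = 65.4872 m/s
v = 65.4872 m/s / 0.44704 = 146.5 mph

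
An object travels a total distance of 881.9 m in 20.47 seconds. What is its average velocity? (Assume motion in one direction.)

v_avg = Δd / Δt = 881.9 / 20.47 = 43.08 m/s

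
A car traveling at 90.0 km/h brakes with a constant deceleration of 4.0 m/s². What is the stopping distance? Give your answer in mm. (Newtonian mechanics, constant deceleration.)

v₀ = 90.0 km/h × 0.2777777777777778 = 25.0 m/s
d = v₀² / (2a) = 25.0² / (2 × 4.0) = 625.0 / 8.0 = 78.125 m
d = 78.125 m / 0.001 = 78120 mm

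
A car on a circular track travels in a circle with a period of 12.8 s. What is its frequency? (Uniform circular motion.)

f = 1/T = 1/12.8 = 0.0781 Hz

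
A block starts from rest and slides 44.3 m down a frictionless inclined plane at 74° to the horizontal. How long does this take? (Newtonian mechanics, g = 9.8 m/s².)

a = g sin(θ) = 9.8 × sin(74°) = 9.4204 m/s²
t = √(2d/a) = √(2 × 44.3 / 9.4204) = 3.07 s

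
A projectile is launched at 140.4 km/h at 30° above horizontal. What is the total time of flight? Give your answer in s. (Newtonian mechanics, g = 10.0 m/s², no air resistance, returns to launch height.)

v₀ = 140.4 km/h × 0.2777777777777778 = 39.0 m/s
T = 2 × v₀ × sin(θ) / g = 2 × 39.0 × sin(30°) / 10.0 = 2 × 39.0 × 0.5 / 10.0 = 3.9 s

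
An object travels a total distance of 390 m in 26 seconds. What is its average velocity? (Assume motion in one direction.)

v_avg = Δd / Δt = 390 / 26 = 15.0 m/s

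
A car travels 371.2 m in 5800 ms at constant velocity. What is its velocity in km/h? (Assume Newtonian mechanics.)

t = 5800 ms × 0.001 = 5.8 s
v = d / t = 371.2 / 5.8 = 64.0 m/s
v = 64.0 m/s / 0.2777777777777778 = 230.4 km/h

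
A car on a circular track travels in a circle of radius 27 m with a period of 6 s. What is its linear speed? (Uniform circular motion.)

v = 2πr/T = 2π×27/6 = 28.27 m/s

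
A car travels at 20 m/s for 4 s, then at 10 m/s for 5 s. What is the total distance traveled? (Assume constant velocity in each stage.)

d₁ = v₁t₁ = 20 × 4 = 80 m
d₂ = v₂t₂ = 10 × 5 = 50 m
d_total = 80 + 50 = 130 m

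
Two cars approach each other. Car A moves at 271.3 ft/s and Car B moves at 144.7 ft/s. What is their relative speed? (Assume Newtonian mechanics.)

v_rel = v_A + v_B = 271.3 + 144.7 = 416.0 ft/s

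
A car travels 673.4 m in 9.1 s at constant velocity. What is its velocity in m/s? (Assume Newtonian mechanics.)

v = d / t = 673.4 / 9.1 = 74.0 m/s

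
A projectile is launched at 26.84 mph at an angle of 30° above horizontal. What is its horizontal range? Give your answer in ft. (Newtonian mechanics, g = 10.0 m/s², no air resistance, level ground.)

v₀ = 26.84 mph × 0.44704 = 11.9986 m/s
R = v₀² × sin(2θ) / g = 11.9986² × sin(2 × 30°) / 10.0 = 143.966 × 0.866025 / 10.0 = 12.4678 m
R = 12.4678 m / 0.3048 = 40.9 ft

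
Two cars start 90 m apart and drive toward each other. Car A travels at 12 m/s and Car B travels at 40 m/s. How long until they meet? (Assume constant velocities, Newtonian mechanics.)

Combined speed: v_combined = 12 + 40 = 52 m/s
Time to meet: t = d/v_combined = 90/52 = 1.73 s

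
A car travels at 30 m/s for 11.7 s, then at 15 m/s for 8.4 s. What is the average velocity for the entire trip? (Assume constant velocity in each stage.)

d₁ = v₁t₁ = 30 × 11.7 = 351.0 m
d₂ = v₂t₂ = 15 × 8.4 = 126.0 m
d_total = 477.0 m, t_total = 20.1 s
v_avg = d_total/t_total = 477.0/20.1 = 23.73 m/s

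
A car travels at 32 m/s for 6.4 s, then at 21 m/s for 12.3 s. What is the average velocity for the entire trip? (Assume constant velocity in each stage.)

d₁ = v₁t₁ = 32 × 6.4 = 204.8 m
d₂ = v₂t₂ = 21 × 12.3 = 258.3 m
d_total = 463.1 m, t_total = 18.7 s
v_avg = d_total/t_total = 463.1/18.7 = 24.76 m/s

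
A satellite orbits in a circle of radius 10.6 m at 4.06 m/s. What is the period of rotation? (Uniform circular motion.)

T = 2πr/v = 2π×10.6/4.06 = 16.4 s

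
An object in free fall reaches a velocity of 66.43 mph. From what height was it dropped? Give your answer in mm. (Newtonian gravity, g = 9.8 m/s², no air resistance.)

v = 66.43 mph × 0.44704 = 29.6969 m/s
h = v² / (2g) = 29.6969² / (2 × 9.8) = 44.9952 m
h = 44.9952 m / 0.001 = 45000 mm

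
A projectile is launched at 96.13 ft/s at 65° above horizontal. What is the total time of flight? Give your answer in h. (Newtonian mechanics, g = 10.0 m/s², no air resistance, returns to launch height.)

v₀ = 96.13 ft/s × 0.3048 = 29.3004 m/s
T = 2 × v₀ × sin(θ) / g = 2 × 29.3004 × sin(65°) / 10.0 = 2 × 29.3004 × 0.906308 / 10.0 = 5.31104 s
T = 5.31104 s / 3600.0 = 0.001475 h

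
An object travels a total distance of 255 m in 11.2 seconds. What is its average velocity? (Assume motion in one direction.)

v_avg = Δd / Δt = 255 / 11.2 = 22.77 m/s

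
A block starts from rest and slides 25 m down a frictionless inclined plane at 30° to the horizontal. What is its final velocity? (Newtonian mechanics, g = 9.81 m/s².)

a = g sin(θ) = 9.81 × sin(30°) = 4.905 m/s²
v = √(2ad) = √(2 × 4.905 × 25) = 15.66 m/s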